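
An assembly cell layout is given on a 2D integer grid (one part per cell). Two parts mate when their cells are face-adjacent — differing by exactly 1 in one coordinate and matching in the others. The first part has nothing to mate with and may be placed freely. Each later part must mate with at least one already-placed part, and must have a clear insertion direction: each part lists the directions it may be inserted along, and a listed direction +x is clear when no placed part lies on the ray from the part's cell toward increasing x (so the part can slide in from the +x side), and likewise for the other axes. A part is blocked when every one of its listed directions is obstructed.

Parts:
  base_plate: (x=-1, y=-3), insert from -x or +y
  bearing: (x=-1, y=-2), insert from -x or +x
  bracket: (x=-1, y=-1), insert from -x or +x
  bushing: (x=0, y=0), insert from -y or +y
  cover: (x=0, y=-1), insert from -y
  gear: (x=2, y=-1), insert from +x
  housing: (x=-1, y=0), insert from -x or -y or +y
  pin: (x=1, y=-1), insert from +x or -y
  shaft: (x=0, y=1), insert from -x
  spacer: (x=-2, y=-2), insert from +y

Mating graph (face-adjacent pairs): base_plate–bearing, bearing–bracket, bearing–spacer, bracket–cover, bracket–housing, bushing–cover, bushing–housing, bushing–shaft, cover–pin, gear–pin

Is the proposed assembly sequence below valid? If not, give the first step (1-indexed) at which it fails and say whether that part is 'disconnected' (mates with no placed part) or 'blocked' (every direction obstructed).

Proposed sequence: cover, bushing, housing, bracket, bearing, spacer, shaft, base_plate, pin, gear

Valid

1. cover@(0, -1) [-y clear] — {cover}
2. bushing@(0, 0) [+y clear] — {bushing, cover}
3. housing@(-1, 0) [-x clear] — {bushing, cover, housing}
4. bracket@(-1, -1) [-x clear] — {bracket, bushing, cover, housing}
5. bearing@(-1, -2) [-x clear] — {bearing, bracket, bushing, cover, housing}
6. spacer@(-2, -2) [+y clear] — {bearing, bracket, bushing, cover, housing, spacer}
7. shaft@(0, 1) [-x clear] — {bearing, bracket, bushing, cover, housing, shaft, spacer}
8. base_plate@(-1, -3) [-x clear] — {base_plate, bearing, bracket, bushing, cover, housing, shaft, spacer}
9. pin@(1, -1) [+x clear] — {base_plate, bearing, bracket, bushing, cover, housing, pin, shaft, spacer}
10. gear@(2, -1) [+x clear] — {base_plate, bearing, bracket, bushing, cover, gear, housing, pin, shaft, spacer}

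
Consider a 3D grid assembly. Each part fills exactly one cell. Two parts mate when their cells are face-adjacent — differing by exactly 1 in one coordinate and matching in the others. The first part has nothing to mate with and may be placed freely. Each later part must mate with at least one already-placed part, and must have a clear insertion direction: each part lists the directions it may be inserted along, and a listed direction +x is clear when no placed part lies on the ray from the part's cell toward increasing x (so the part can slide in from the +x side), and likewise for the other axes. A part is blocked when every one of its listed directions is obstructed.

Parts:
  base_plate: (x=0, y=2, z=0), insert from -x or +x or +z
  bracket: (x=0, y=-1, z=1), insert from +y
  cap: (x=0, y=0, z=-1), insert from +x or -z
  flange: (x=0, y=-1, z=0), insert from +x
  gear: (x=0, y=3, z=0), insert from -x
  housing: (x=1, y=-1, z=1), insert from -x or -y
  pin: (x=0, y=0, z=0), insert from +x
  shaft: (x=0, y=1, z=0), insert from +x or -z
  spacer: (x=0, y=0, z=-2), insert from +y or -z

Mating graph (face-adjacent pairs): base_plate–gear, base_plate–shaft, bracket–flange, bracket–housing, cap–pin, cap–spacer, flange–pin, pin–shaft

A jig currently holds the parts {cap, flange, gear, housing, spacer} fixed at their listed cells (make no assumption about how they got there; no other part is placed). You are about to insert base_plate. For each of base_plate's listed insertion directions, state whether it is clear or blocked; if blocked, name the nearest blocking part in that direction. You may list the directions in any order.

-x: ray from base_plate(0, 2, 0) has no placed part ⇒ clear
+x: ray from base_plate(0, 2, 0) has no placed part ⇒ clear
+z: ray from base_plate(0, 2, 0) has no placed part ⇒ clear

+x: clear; +z: clear; -x: clear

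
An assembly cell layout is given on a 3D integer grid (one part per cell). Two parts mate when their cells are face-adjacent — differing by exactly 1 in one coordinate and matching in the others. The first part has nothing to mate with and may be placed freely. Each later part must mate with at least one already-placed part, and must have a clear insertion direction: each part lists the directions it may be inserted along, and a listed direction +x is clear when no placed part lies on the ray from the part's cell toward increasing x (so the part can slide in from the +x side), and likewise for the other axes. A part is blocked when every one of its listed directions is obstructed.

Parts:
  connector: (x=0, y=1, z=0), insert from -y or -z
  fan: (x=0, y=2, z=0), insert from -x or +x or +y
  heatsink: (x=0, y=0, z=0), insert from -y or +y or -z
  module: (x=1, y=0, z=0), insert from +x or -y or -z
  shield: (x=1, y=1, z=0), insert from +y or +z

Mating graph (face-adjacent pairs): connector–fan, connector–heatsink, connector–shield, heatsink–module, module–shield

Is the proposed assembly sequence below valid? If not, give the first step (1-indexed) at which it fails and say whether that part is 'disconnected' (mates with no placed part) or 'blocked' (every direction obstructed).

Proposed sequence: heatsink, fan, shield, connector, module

Invalid at step 2 (disconnected)

1. heatsink@(0, 0, 0) [-y clear] — {heatsink}
2. fan@(0, 2, 0) — no placed neighbour ⇒ disconnected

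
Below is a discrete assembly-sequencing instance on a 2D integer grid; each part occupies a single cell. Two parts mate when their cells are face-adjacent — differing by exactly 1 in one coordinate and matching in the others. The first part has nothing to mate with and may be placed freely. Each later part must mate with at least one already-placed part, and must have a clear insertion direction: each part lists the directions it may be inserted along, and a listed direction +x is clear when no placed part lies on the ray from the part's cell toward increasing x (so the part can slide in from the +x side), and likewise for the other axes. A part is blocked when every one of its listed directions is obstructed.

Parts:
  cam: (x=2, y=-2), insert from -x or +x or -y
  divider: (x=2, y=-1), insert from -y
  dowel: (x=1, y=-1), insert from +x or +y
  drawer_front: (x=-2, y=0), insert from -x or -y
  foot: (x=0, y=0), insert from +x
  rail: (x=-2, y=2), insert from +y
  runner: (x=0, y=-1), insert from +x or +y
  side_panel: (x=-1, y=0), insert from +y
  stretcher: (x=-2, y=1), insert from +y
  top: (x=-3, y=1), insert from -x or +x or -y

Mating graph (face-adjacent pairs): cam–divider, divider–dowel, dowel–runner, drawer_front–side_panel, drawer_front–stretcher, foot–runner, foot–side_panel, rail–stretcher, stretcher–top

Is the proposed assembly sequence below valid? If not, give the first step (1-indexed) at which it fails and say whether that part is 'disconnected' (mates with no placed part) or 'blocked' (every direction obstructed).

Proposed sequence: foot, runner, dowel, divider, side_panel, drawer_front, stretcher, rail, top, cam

1. foot@(0, 0) [+x clear] — {foot}
2. runner@(0, -1) [+x clear] — {foot, runner}
3. dowel@(1, -1) [+x clear] — {dowel, foot, runner}
4. divider@(2, -1) [-y clear] — {divider, dowel, foot, runner}
5. side_panel@(-1, 0) [+y clear] — {divider, dowel, foot, runner, side_panel}
6. drawer_front@(-2, 0) [-x clear] — {divider, dowel, drawer_front, foot, runner, side_panel}
7. stretcher@(-2, 1) [+y clear] — {divider, dowel, drawer_front, foot, runner, side_panel, stretcher}
8. rail@(-2, 2) [+y clear] — {divider, dowel, drawer_front, foot, rail, runner, side_panel, stretcher}
9. top@(-3, 1) [-x clear] — {divider, dowel, drawer_front, foot, rail, runner, side_panel, stretcher, top}
10. cam@(2, -2) [-x clear] — {cam, divider, dowel, drawer_front, foot, rail, runner, side_panel, stretcher, top}

Valid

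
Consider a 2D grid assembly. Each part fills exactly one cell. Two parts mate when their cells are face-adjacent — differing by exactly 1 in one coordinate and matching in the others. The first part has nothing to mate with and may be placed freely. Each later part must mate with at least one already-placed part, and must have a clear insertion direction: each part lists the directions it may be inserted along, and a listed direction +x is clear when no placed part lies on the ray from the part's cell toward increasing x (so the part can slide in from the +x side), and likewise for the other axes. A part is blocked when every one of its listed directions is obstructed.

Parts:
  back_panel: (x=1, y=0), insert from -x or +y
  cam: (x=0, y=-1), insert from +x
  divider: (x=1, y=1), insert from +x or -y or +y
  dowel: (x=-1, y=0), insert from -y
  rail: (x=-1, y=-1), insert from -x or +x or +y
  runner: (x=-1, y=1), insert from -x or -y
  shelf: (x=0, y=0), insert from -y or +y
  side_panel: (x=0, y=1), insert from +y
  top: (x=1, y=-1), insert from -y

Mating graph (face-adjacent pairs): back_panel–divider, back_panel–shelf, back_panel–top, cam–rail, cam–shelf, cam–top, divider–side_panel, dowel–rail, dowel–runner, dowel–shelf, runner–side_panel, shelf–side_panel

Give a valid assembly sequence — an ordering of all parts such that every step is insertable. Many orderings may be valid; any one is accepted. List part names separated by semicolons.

runner; side_panel; divider; back_panel; shelf; cam; dowel; rail; top

1. runner@(-1, 1) [-x clear] — {runner}
2. side_panel@(0, 1) [+y clear] — {runner, side_panel}
3. divider@(1, 1) [+x clear] — {divider, runner, side_panel}
4. back_panel@(1, 0) [-x clear] — {back_panel, divider, runner, side_panel}
5. shelf@(0, 0) [-y clear] — {back_panel, divider, runner, shelf, side_panel}
6. cam@(0, -1) [+x clear] — {back_panel, cam, divider, runner, shelf, side_panel}
7. dowel@(-1, 0) [-y clear] — {back_panel, cam, divider, dowel, runner, shelf, side_panel}
8. rail@(-1, -1) [-x clear] — {back_panel, cam, divider, dowel, rail, runner, shelf, side_panel}
9. top@(1, -1) [-y clear] — {back_panel, cam, divider, dowel, rail, runner, shelf, side_panel, top}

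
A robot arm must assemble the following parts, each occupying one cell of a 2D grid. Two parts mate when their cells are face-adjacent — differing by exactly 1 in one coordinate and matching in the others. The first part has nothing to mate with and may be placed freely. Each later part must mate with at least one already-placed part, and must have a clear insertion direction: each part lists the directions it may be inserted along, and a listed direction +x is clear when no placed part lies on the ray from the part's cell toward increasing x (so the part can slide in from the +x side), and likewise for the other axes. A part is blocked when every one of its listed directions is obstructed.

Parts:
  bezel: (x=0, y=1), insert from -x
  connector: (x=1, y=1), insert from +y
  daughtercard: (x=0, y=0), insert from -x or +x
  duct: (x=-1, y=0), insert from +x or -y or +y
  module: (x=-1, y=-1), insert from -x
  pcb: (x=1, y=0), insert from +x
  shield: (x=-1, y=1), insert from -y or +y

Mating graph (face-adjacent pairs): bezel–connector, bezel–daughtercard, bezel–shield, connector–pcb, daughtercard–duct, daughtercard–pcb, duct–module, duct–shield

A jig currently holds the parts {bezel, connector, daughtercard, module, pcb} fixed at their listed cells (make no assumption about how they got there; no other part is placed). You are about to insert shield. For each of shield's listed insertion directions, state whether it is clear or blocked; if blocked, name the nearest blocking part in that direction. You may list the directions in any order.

-y: nearest on ray is module@(-1, -1) ⇒ blocked
+y: ray from shield(-1, 1) has no placed part ⇒ clear

+y: clear; -y: blocked by module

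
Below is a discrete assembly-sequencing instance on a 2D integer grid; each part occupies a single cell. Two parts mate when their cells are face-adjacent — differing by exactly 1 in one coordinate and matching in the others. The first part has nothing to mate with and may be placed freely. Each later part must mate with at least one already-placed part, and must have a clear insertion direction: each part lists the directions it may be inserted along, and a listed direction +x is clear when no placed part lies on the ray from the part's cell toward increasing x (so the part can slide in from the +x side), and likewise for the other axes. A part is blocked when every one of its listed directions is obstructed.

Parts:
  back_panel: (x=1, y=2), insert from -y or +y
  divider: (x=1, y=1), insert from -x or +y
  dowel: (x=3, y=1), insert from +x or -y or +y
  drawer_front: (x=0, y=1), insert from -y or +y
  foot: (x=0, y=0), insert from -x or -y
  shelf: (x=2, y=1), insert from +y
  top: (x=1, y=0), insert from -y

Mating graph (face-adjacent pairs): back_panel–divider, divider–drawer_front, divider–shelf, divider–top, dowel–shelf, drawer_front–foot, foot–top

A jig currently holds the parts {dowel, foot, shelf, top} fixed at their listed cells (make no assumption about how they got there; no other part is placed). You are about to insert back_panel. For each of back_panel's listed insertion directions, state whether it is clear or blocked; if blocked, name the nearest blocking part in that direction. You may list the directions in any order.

-y: nearest on ray is top@(1, 0) ⇒ blocked
+y: ray from back_panel(1, 2) has no placed part ⇒ clear

+y: clear; -y: blocked by top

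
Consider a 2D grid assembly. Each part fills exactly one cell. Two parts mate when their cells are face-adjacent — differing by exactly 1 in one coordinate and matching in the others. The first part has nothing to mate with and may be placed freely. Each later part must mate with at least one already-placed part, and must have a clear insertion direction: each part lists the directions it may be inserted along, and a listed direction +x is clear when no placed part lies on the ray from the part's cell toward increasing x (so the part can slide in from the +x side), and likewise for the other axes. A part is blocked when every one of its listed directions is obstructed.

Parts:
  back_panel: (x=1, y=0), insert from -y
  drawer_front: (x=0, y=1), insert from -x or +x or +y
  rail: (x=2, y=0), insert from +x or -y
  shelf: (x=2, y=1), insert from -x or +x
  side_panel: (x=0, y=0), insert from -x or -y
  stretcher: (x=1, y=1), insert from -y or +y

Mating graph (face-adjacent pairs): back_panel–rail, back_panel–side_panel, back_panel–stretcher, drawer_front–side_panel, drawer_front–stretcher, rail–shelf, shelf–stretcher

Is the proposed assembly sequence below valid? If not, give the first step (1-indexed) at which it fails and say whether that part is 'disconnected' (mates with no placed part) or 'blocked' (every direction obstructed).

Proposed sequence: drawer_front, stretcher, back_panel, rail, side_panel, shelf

Valid

1. drawer_front@(0, 1) [-x clear] — {drawer_front}
2. stretcher@(1, 1) [-y clear] — {drawer_front, stretcher}
3. back_panel@(1, 0) [-y clear] — {back_panel, drawer_front, stretcher}
4. rail@(2, 0) [+x clear] — {back_panel, drawer_front, rail, stretcher}
5. side_panel@(0, 0) [-x clear] — {back_panel, drawer_front, rail, side_panel, stretcher}
6. shelf@(2, 1) [+x clear] — {back_panel, drawer_front, rail, shelf, side_panel, stretcher}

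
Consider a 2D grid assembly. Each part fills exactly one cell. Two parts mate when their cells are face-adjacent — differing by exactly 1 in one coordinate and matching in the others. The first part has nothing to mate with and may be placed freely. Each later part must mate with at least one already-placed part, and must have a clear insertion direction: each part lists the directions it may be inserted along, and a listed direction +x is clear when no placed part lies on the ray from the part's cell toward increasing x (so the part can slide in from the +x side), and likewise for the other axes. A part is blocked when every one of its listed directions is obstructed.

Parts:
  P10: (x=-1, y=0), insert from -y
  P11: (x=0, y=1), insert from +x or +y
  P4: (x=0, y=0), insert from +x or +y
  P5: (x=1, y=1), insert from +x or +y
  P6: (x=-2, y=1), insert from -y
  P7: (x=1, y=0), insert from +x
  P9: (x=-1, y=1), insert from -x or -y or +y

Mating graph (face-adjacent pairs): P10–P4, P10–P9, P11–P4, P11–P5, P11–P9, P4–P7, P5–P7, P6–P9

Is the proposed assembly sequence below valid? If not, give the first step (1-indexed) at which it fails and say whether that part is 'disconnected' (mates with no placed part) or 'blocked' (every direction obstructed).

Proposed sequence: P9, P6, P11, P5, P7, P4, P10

1. P9@(-1, 1) [-x clear] — {P9}
2. P6@(-2, 1) [-y clear] — {P6, P9}
3. P11@(0, 1) [+x clear] — {P11, P6, P9}
4. P5@(1, 1) [+x clear] — {P11, P5, P6, P9}
5. P7@(1, 0) [+x clear] — {P11, P5, P6, P7, P9}
6. P4@(0, 0) — +x/+y all obstructed ⇒ blocked

Invalid at step 6 (blocked)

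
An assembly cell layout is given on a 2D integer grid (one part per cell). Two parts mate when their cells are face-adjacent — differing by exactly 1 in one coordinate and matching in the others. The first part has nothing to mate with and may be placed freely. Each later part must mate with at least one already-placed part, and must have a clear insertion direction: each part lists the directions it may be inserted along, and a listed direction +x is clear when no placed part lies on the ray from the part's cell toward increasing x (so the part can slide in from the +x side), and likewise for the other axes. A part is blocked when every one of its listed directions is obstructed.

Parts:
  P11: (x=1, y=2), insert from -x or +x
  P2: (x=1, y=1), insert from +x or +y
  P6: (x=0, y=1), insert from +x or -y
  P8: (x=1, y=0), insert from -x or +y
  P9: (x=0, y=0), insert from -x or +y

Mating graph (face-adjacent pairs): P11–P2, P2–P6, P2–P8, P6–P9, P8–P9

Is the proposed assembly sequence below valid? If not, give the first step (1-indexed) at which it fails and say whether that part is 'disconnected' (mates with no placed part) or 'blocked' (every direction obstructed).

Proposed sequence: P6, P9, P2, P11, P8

Invalid at step 5 (blocked)

1. P6@(0, 1) [+x clear] — {P6}
2. P9@(0, 0) [-x clear] — {P6, P9}
3. P2@(1, 1) [+x clear] — {P2, P6, P9}
4. P11@(1, 2) [-x clear] — {P11, P2, P6, P9}
5. P8@(1, 0) — -x/+y all obstructed ⇒ blocked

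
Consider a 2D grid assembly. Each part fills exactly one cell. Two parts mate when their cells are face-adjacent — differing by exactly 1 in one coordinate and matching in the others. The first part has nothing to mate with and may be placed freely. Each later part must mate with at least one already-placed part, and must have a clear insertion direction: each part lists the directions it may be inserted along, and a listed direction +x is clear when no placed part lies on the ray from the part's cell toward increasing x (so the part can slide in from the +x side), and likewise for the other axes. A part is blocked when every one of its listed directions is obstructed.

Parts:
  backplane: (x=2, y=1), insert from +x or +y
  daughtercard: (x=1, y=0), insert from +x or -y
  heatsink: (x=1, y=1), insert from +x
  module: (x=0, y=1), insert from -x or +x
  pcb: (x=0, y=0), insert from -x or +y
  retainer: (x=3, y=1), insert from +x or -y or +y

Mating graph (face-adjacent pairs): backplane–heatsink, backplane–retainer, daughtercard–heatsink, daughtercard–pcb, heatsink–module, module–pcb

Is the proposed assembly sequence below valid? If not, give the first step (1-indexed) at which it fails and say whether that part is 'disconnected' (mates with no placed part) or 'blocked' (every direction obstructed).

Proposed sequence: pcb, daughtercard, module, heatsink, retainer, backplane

1. pcb@(0, 0) [-x clear] — {pcb}
2. daughtercard@(1, 0) [+x clear] — {daughtercard, pcb}
3. module@(0, 1) [-x clear] — {daughtercard, module, pcb}
4. heatsink@(1, 1) [+x clear] — {daughtercard, heatsink, module, pcb}
5. retainer@(3, 1) — no placed neighbour ⇒ disconnected

Invalid at step 5 (disconnected)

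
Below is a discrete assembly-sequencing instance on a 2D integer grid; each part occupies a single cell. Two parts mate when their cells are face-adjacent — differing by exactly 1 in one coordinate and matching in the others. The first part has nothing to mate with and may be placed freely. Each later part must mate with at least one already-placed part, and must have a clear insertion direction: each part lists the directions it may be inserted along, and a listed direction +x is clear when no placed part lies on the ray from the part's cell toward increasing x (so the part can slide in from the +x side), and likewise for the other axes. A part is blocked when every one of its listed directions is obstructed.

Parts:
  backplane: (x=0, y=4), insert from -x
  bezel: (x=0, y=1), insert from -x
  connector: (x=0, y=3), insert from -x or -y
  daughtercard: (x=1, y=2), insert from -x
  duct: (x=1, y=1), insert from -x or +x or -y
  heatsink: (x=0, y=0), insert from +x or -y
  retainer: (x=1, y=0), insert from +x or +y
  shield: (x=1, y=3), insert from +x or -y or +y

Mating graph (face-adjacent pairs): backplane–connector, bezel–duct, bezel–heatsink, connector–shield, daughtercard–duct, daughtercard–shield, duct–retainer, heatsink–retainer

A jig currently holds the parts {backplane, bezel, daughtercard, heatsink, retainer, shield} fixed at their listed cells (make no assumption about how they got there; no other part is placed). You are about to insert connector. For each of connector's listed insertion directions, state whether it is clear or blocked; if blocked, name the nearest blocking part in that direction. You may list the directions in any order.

-x: clear; -y: blocked by bezel

-x: ray from connector(0, 3) has no placed part ⇒ clear
-y: nearest on ray is bezel@(0, 1) ⇒ blocked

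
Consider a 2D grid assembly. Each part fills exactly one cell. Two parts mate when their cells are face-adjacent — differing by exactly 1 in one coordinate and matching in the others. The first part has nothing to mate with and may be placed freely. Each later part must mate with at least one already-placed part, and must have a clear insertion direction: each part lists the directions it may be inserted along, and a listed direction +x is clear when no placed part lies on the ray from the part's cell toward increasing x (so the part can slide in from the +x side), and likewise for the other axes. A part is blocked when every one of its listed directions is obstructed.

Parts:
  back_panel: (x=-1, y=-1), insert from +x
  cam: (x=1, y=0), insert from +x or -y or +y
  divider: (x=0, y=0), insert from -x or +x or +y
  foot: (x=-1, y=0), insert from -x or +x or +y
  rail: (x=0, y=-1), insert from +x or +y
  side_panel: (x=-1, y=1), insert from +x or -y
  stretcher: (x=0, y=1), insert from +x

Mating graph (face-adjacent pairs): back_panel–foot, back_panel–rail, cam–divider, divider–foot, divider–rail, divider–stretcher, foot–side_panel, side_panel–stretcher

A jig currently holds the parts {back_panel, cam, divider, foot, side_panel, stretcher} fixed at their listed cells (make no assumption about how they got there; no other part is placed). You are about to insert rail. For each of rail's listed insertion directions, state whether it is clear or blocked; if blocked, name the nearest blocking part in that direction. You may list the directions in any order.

+x: clear; +y: blocked by divider

+x: ray from rail(0, -1) has no placed part ⇒ clear
+y: nearest on ray is divider@(0, 0) ⇒ blocked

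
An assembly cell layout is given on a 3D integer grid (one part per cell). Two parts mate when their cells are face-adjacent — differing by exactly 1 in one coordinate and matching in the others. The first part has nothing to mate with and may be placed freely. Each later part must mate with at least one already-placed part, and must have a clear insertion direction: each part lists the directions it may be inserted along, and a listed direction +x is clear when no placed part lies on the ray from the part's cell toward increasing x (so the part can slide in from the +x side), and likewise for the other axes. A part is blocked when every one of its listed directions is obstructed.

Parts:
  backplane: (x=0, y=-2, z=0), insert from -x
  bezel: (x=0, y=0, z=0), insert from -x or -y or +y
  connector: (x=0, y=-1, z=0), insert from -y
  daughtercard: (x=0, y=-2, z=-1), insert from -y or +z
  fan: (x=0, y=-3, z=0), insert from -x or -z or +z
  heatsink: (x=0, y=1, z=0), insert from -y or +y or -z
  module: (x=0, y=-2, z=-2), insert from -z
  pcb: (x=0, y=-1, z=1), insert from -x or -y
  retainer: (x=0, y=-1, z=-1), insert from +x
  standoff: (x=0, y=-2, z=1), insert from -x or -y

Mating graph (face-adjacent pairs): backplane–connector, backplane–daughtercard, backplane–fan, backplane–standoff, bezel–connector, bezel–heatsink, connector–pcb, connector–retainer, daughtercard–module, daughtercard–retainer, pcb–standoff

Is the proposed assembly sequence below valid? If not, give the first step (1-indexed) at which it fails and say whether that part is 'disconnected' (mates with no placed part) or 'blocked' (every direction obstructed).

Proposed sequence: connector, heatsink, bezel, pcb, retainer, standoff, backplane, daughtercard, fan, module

1. connector@(0, -1, 0) [-y clear] — {connector}
2. heatsink@(0, 1, 0) — no placed neighbour ⇒ disconnected

Invalid at step 2 (disconnected)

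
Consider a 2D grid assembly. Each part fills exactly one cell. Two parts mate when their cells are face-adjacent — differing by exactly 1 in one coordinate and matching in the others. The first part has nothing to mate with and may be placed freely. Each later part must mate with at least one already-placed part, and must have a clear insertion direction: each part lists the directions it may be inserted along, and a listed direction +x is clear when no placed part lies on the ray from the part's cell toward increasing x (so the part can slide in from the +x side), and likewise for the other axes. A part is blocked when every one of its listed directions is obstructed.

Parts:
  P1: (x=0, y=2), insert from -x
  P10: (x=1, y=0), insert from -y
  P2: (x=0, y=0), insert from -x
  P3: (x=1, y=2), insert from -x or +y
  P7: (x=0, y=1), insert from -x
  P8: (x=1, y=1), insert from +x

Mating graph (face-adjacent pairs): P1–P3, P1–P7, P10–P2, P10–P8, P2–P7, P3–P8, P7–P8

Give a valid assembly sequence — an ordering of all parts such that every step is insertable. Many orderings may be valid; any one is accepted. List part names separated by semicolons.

P7; P8; P2; P3; P10; P1

1. P7@(0, 1) [-x clear] — {P7}
2. P8@(1, 1) [+x clear] — {P7, P8}
3. P2@(0, 0) [-x clear] — {P2, P7, P8}
4. P3@(1, 2) [-x clear] — {P2, P3, P7, P8}
5. P10@(1, 0) [-y clear] — {P10, P2, P3, P7, P8}
6. P1@(0, 2) [-x clear] — {P1, P10, P2, P3, P7, P8}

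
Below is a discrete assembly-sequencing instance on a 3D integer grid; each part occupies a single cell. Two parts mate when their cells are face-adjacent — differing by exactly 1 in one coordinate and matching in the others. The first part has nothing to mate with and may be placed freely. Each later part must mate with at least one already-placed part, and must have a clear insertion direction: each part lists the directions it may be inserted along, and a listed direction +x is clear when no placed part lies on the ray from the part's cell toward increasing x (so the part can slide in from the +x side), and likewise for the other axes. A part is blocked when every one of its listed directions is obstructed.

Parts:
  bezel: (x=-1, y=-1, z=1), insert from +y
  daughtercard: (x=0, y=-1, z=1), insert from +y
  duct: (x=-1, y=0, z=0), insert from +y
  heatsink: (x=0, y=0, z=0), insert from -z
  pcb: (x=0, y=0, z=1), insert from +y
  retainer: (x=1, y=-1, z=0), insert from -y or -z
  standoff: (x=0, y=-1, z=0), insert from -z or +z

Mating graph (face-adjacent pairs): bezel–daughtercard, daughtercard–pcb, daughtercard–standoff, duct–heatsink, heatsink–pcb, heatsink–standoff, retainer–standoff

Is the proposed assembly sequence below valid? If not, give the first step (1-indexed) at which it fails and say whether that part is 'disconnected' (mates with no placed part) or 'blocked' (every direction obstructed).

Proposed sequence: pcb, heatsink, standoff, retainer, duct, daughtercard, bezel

Invalid at step 6 (blocked)

1. pcb@(0, 0, 1) [+y clear] — {pcb}
2. heatsink@(0, 0, 0) [-z clear] — {heatsink, pcb}
3. standoff@(0, -1, 0) [-z clear] — {heatsink, pcb, standoff}
4. retainer@(1, -1, 0) [-y clear] — {heatsink, pcb, retainer, standoff}
5. duct@(-1, 0, 0) [+y clear] — {duct, heatsink, pcb, retainer, standoff}
6. daughtercard@(0, -1, 1) — +y all obstructed ⇒ blocked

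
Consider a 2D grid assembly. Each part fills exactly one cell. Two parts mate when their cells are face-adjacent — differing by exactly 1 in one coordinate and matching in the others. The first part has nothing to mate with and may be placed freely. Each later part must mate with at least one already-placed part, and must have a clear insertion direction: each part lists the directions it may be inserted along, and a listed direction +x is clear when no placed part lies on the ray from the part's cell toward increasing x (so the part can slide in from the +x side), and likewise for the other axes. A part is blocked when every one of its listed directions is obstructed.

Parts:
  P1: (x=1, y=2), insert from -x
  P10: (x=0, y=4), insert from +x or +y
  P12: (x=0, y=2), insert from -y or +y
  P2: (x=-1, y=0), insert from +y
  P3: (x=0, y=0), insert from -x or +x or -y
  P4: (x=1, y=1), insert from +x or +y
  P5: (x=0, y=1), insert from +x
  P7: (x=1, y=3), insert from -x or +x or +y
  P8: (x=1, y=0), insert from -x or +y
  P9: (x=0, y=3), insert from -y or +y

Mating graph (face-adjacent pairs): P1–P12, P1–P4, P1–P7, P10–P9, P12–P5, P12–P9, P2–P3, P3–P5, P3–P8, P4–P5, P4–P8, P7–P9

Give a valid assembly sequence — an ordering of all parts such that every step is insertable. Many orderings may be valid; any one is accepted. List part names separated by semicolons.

1. P10@(0, 4) [+x clear] — {P10}
2. P9@(0, 3) [-y clear] — {P10, P9}
3. P7@(1, 3) [+x clear] — {P10, P7, P9}
4. P1@(1, 2) [-x clear] — {P1, P10, P7, P9}
5. P12@(0, 2) [-y clear] — {P1, P10, P12, P7, P9}
6. P5@(0, 1) [+x clear] — {P1, P10, P12, P5, P7, P9}
7. P4@(1, 1) [+x clear] — {P1, P10, P12, P4, P5, P7, P9}
8. P8@(1, 0) [-x clear] — {P1, P10, P12, P4, P5, P7, P8, P9}
9. P3@(0, 0) [-x clear] — {P1, P10, P12, P3, P4, P5, P7, P8, P9}
10. P2@(-1, 0) [+y clear] — {P1, P10, P12, P2, P3, P4, P5, P7, P8, P9}

P10; P9; P7; P1; P12; P5; P4; P8; P3; P2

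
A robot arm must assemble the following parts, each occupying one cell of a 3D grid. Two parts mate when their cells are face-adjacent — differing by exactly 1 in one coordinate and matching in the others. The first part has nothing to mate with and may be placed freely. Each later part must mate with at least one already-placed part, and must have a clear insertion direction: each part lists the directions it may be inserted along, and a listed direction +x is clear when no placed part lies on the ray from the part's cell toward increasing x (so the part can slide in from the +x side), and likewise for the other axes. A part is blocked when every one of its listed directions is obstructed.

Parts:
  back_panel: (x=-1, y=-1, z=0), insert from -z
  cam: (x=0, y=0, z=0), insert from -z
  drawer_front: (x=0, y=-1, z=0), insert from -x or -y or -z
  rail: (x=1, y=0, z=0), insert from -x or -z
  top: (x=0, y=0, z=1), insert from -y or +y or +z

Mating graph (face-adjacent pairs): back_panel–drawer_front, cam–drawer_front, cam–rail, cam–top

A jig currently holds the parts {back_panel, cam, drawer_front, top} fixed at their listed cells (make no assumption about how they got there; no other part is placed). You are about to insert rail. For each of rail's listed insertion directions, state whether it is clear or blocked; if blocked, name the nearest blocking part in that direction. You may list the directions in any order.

-x: blocked by cam; -z: clear

-x: nearest on ray is cam@(0, 0, 0) ⇒ blocked
-z: ray from rail(1, 0, 0) has no placed part ⇒ clear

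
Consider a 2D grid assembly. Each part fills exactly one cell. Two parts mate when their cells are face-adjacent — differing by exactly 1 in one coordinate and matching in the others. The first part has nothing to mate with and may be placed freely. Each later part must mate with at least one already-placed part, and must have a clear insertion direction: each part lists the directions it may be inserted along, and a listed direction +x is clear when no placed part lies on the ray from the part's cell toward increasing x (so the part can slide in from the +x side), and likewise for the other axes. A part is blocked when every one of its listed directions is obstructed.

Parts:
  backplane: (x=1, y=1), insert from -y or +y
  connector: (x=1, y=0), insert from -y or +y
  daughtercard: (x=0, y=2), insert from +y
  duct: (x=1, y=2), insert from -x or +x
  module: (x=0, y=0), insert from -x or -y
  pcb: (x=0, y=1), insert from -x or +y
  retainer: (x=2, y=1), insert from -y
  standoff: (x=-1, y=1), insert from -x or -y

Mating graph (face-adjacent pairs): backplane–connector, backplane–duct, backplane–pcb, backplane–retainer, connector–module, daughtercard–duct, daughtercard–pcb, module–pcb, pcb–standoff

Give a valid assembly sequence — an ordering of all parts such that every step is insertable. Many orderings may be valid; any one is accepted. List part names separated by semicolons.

1. backplane@(1, 1) [-y clear] — {backplane}
2. duct@(1, 2) [-x clear] — {backplane, duct}
3. pcb@(0, 1) [-x clear] — {backplane, duct, pcb}
4. retainer@(2, 1) [-y clear] — {backplane, duct, pcb, retainer}
5. connector@(1, 0) [-y clear] — {backplane, connector, duct, pcb, retainer}
6. standoff@(-1, 1) [-x clear] — {backplane, connector, duct, pcb, retainer, standoff}
7. daughtercard@(0, 2) [+y clear] — {backplane, connector, daughtercard, duct, pcb, retainer, standoff}
8. module@(0, 0) [-x clear] — {backplane, connector, daughtercard, duct, module, pcb, retainer, standoff}

backplane; duct; pcb; retainer; connector; standoff; daughtercard; module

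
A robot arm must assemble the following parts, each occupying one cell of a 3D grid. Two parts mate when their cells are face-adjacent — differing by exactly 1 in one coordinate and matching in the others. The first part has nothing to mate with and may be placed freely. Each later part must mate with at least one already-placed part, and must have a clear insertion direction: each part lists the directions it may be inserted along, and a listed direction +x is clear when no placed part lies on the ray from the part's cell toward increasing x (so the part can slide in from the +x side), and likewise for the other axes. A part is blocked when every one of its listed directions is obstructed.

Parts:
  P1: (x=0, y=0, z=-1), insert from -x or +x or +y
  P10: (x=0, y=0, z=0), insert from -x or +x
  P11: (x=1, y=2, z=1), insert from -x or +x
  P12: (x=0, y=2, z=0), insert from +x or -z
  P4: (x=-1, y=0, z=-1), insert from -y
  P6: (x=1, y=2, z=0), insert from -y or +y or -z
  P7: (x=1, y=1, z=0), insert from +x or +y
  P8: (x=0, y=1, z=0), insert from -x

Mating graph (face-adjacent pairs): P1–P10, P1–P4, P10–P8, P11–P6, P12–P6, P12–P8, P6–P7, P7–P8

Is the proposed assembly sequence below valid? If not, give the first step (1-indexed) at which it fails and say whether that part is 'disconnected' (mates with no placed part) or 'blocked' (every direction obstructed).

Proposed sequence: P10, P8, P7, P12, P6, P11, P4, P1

Invalid at step 7 (disconnected)

1. P10@(0, 0, 0) [-x clear] — {P10}
2. P8@(0, 1, 0) [-x clear] — {P10, P8}
3. P7@(1, 1, 0) [+x clear] — {P10, P7, P8}
4. P12@(0, 2, 0) [+x clear] — {P10, P12, P7, P8}
5. P6@(1, 2, 0) [+y clear] — {P10, P12, P6, P7, P8}
6. P11@(1, 2, 1) [-x clear] — {P10, P11, P12, P6, P7, P8}
7. P4@(-1, 0, -1) — no placed neighbour ⇒ disconnected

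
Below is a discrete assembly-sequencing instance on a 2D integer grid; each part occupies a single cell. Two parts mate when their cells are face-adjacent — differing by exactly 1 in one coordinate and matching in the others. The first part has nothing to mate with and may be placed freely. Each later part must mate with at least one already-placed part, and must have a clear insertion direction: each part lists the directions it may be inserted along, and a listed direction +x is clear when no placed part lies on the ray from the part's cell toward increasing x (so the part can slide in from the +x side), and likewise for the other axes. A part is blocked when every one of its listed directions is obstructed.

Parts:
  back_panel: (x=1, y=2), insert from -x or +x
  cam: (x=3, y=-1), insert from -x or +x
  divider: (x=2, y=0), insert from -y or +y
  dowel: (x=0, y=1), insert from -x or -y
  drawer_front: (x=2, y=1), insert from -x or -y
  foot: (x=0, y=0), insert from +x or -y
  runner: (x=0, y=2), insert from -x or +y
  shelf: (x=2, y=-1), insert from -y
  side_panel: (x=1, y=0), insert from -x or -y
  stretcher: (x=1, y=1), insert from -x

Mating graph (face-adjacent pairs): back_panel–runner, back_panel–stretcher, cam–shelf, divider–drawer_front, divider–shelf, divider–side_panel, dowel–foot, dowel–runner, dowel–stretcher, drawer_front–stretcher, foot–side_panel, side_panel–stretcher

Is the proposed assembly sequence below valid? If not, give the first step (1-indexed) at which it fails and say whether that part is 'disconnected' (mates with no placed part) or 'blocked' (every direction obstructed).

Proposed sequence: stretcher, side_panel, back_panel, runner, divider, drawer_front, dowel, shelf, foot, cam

1. stretcher@(1, 1) [-x clear] — {stretcher}
2. side_panel@(1, 0) [-x clear] — {side_panel, stretcher}
3. back_panel@(1, 2) [-x clear] — {back_panel, side_panel, stretcher}
4. runner@(0, 2) [-x clear] — {back_panel, runner, side_panel, stretcher}
5. divider@(2, 0) [-y clear] — {back_panel, divider, runner, side_panel, stretcher}
6. drawer_front@(2, 1) — -x/-y all obstructed ⇒ blocked

Invalid at step 6 (blocked)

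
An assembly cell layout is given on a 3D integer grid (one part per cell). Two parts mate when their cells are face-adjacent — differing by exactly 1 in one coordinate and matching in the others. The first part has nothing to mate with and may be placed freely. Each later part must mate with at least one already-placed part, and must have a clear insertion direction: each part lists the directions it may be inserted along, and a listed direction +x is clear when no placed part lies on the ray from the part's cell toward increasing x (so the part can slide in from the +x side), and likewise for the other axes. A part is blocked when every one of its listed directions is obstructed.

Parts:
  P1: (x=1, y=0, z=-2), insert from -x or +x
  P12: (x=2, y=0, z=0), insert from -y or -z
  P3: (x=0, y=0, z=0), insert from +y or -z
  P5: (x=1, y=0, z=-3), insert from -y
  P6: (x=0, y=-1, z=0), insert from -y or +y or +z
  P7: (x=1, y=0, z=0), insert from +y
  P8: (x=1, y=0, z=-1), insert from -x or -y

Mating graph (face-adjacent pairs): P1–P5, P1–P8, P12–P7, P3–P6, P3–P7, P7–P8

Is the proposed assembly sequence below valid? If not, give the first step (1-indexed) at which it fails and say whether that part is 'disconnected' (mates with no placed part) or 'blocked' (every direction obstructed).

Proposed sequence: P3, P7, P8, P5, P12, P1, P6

1. P3@(0, 0, 0) [+y clear] — {P3}
2. P7@(1, 0, 0) [+y clear] — {P3, P7}
3. P8@(1, 0, -1) [-x clear] — {P3, P7, P8}
4. P5@(1, 0, -3) — no placed neighbour ⇒ disconnected

Invalid at step 4 (disconnected)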